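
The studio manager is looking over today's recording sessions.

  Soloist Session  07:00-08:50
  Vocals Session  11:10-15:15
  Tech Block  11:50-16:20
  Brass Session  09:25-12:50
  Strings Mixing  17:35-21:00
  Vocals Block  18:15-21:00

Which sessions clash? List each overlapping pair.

Two intervals overlap when each starts before the other ends.
Sorted by start: Soloist Session, Brass Session, Vocals Session, Tech Block, Strings Mixing, Vocals Block.
Brass Session starts after Soloist Session ends, so Soloist Session has no further overlaps.
Vocals Session starts before Brass Session ends → Brass Session and Vocals Session overlap.
Tech Block starts before Brass Session ends → Brass Session and Tech Block overlap.
Strings Mixing starts after Brass Session ends, so Brass Session has no further overlaps.
Tech Block starts before Vocals Session ends → Vocals Session and Tech Block overlap.
Strings Mixing starts after Vocals Session ends, so Vocals Session has no further overlaps.
Strings Mixing starts after Tech Block ends, so Tech Block has no further overlaps.
Vocals Block starts before Strings Mixing ends → Strings Mixing and Vocals Block overlap.

Brass Session & Tech Block, Brass Session & Vocals Session, Strings Mixing & Vocals Block, Tech Block & Vocals Session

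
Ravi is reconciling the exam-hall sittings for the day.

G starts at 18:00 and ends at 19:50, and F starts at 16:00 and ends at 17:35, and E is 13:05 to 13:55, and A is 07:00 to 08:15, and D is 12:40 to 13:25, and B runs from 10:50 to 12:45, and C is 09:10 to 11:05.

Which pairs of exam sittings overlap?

Two intervals overlap when each starts before the other ends.
Sorted by start: A, C, B, D, E, F, G.
C starts after A ends; A is clear from here.
B starts before C ends → C and B overlap.
D starts after C ends; C is clear from here.
D starts before B ends → B and D overlap.
E starts after B ends; B is clear from here.
E starts before D ends → D and E overlap.
F starts after D ends; D is clear from here.
F starts after E ends; E is clear from here.
G starts after F ends.

B & C, B & D, D & E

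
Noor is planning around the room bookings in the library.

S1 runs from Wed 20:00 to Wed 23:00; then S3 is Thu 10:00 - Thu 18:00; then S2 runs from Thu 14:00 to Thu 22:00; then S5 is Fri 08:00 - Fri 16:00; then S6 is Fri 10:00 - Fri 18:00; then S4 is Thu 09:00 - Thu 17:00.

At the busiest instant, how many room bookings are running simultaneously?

Sort all start/end points and keep a running count:
Wed 20:00 start S1 → 1
Wed 23:00 end S1 → 0
Thu 09:00 start S4 → 1
Thu 10:00 start S3 → 2
Thu 14:00 start S2 → 3
Thu 17:00 end S4 → 2
Thu 18:00 end S3 → 1
Thu 22:00 end S2 → 0
Fri 08:00 start S5 → 1
Fri 10:00 start S6 → 2
Fri 16:00 end S5 → 1
Fri 18:00 end S6 → 0
Peak is 3, at Thu 14:00 (S2, S3, S4).

3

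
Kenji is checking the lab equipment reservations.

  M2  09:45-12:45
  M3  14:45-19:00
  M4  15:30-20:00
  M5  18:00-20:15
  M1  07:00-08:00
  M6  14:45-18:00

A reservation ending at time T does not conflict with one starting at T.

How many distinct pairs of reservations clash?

5

Check each pair: they overlap iff neither finishes before the other starts.
Sorted by start: M1, M2, M3, M6, M4, M5.
M2 starts after M1 ends; M1 is clear from here.
M3 starts after M2 ends; M2 is clear from here.
M6 starts before M3 ends → M3 and M6 overlap.
M4 starts before M3 ends → M3 and M4 overlap.
M5 starts before M3 ends → M3 and M5 overlap.
M4 starts before M6 ends → M6 and M4 overlap.
M5 starts exactly when M6 ends (back-to-back, no overlap).
M5 starts before M4 ends → M4 and M5 overlap.
Overlapping pairs: M3 & M4, M3 & M5, M3 & M6, M4 & M5, M4 & M6 — 5 in total.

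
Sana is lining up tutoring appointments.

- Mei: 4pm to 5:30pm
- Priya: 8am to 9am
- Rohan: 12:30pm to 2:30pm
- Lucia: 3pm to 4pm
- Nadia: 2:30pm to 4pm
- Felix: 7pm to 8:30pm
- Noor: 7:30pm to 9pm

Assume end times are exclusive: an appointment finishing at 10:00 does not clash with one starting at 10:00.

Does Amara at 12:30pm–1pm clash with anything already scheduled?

Priya: ends 9am at or before Amara starts 12:30pm → clear.
Rohan: starts 12:30pm before Amara ends 1pm, and ends 2:30pm after Amara starts 12:30pm → overlap.
Nadia: starts 2:30pm at or after Amara ends 1pm → clear.
Lucia: starts 3pm at or after Amara ends 1pm → clear.
Mei: starts 4pm at or after Amara ends 1pm → clear.
Felix: starts 7pm at or after Amara ends 1pm → clear.
Noor: starts 7:30pm at or after Amara ends 1pm → clear.
Amara overlaps Rohan.

Yes — it overlaps Rohan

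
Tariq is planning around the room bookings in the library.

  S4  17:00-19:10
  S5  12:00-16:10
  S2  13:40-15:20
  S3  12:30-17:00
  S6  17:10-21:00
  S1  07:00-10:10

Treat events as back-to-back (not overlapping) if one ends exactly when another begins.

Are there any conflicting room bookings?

Sorted by start: S1, S5, S3, S2, S4, S6.
S5 starts after S1 ends, so S1 has no further overlaps.
S3 starts before S5 ends → S5 and S3 overlap.
That's a conflict, so the schedule is not conflict-free.

Yes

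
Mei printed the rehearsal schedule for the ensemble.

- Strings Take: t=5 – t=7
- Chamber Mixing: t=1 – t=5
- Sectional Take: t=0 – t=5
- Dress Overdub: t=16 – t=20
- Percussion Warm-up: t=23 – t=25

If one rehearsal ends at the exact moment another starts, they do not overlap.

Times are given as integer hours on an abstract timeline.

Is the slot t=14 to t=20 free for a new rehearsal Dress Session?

Sectional Take: ends t=5 at or before Dress Session starts t=14 → clear.
Chamber Mixing: ends t=5 at or before Dress Session starts t=14 → clear.
Strings Take: ends t=7 at or before Dress Session starts t=14 → clear.
Dress Overdub: starts t=16 before Dress Session ends t=20, and ends t=20 after Dress Session starts t=14 → overlap.
Percussion Warm-up: starts t=23 at or after Dress Session ends t=20 → clear.
Dress Session overlaps Dress Overdub.

No — it overlaps Dress Overdub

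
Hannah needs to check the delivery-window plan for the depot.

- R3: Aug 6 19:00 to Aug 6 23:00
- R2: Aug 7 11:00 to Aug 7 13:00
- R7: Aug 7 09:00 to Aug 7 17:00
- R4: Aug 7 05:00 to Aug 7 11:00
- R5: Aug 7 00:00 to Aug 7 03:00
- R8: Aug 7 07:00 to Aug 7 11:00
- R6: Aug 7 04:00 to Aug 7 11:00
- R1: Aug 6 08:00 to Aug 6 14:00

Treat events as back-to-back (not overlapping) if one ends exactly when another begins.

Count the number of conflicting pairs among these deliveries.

7

Check each pair: they overlap iff neither finishes before the other starts.
Sorted by start: R1, R3, R5, R6, R4, R8, R7, R2.
R3 starts after R1 ends, so nothing later overlaps R1 either.
R5 starts after R3 ends, so nothing later overlaps R3 either.
R6 starts after R5 ends, so nothing later overlaps R5 either.
R4 starts before R6 ends → R6 and R4 overlap.
R8 starts before R6 ends → R6 and R8 overlap.
R7 starts before R6 ends → R6 and R7 overlap.
R2 starts exactly when R6 ends (back-to-back, no overlap).
R8 starts before R4 ends → R4 and R8 overlap.
R7 starts before R4 ends → R4 and R7 overlap.
R2 starts exactly when R4 ends (back-to-back, no overlap).
R7 starts before R8 ends → R8 and R7 overlap.
R2 starts exactly when R8 ends (back-to-back, no overlap).
R2 starts before R7 ends → R7 and R2 overlap.
Overlapping pairs: R2 & R7, R4 & R6, R4 & R7, R4 & R8, R6 & R7, R6 & R8, R7 & R8 — 7 in total.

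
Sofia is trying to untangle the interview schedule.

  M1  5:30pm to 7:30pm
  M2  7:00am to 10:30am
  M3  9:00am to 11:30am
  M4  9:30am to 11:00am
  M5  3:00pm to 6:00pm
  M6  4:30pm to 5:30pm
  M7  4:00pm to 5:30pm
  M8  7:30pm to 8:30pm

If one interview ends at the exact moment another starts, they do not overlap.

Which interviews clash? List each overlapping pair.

M1 & M5, M2 & M3, M2 & M4, M3 & M4, M5 & M6, M5 & M7, M6 & M7

Two intervals overlap when each starts before the other ends.
Sorted by start: M2, M3, M4, M5, M7, M6, M1, M8.
M3 starts before M2 ends → M2 and M3 overlap.
M4 starts before M2 ends → M2 and M4 overlap.
M5 starts after M2 ends, so M2 has no further overlaps.
M4 starts before M3 ends → M3 and M4 overlap.
M5 starts after M3 ends, so M3 has no further overlaps.
M5 starts after M4 ends, so M4 has no further overlaps.
M7 starts before M5 ends → M5 and M7 overlap.
M6 starts before M5 ends → M5 and M6 overlap.
M1 starts before M5 ends → M5 and M1 overlap.
M8 starts after M5 ends.
M6 starts before M7 ends → M7 and M6 overlap.
M1 starts exactly when M7 ends (back-to-back, no overlap), so M7 has no further overlaps.
M1 starts exactly when M6 ends (back-to-back, no overlap), so M6 has no further overlaps.
M8 starts exactly when M1 ends (back-to-back, no overlap).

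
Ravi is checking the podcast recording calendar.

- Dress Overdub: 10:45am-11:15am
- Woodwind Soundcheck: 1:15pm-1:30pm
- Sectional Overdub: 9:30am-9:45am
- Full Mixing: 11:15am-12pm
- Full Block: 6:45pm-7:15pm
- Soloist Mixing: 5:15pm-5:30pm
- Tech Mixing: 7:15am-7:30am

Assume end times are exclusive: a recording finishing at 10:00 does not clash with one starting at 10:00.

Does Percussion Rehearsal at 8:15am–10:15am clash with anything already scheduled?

Tech Mixing: ends 7:30am at or before Percussion Rehearsal starts 8:15am → clear.
Sectional Overdub: starts 9:30am before Percussion Rehearsal ends 10:15am, and ends 9:45am after Percussion Rehearsal starts 8:15am → overlap.
Dress Overdub: starts 10:45am at or after Percussion Rehearsal ends 10:15am → clear.
Full Mixing: starts 11:15am at or after Percussion Rehearsal ends 10:15am → clear.
Woodwind Soundcheck: starts 1:15pm at or after Percussion Rehearsal ends 10:15am → clear.
Soloist Mixing: starts 5:15pm at or after Percussion Rehearsal ends 10:15am → clear.
Full Block: starts 6:45pm at or after Percussion Rehearsal ends 10:15am → clear.
Percussion Rehearsal overlaps Sectional Overdub.

Yes — it overlaps Sectional Overdub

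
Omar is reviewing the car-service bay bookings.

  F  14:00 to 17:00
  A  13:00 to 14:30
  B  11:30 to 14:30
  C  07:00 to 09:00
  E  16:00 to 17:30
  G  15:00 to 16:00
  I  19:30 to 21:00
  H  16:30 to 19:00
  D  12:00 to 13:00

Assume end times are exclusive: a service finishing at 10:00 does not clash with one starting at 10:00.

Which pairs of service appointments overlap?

A & B, A & F, B & D, B & F, E & F, E & H, F & G, F & H

Sorted by start: C, B, D, A, F, G, E, H, I.
B starts after C ends, so C has no further overlaps.
D starts before B ends → B and D overlap.
A starts before B ends → B and A overlap.
F starts before B ends → B and F overlap.
G starts after B ends, so B has no further overlaps.
A starts exactly when D ends (back-to-back, no overlap), so D has no further overlaps.
F starts before A ends → A and F overlap.
G starts after A ends, so A has no further overlaps.
G starts before F ends → F and G overlap.
E starts before F ends → F and E overlap.
H starts before F ends → F and H overlap.
I starts after F ends.
E starts exactly when G ends (back-to-back, no overlap), so G has no further overlaps.
H starts before E ends → E and H overlap.
I starts after E ends.
I starts after H ends.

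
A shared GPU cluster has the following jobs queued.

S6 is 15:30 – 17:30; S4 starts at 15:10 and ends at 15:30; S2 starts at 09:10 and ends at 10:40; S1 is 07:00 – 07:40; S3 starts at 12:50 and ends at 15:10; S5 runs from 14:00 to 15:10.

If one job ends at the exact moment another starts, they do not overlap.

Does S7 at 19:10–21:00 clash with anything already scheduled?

S1: ends 07:40 at or before S7 starts 19:10 → clear.
S2: ends 10:40 at or before S7 starts 19:10 → clear.
S3: ends 15:10 at or before S7 starts 19:10 → clear.
S5: ends 15:10 at or before S7 starts 19:10 → clear.
S4: ends 15:30 at or before S7 starts 19:10 → clear.
S6: ends 17:30 at or before S7 starts 19:10 → clear.

No — it doesn't clash with anything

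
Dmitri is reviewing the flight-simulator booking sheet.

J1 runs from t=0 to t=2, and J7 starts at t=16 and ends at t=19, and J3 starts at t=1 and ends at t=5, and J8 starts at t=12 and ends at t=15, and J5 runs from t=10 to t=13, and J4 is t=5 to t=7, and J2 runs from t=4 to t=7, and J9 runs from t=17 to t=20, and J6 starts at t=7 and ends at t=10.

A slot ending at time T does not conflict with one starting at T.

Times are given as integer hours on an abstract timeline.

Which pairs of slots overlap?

Sorted by start: J1, J3, J2, J4, J6, J5, J8, J7, J9.
J3 starts before J1 ends → J1 and J3 overlap.
J2 starts after J1 ends — done with J1.
J2 starts before J3 ends → J3 and J2 overlap.
J4 starts exactly when J3 ends (back-to-back, no overlap) — done with J3.
J4 starts before J2 ends → J2 and J4 overlap.
J6 starts exactly when J2 ends (back-to-back, no overlap) — done with J2.
J6 starts exactly when J4 ends (back-to-back, no overlap) — done with J4.
J5 starts exactly when J6 ends (back-to-back, no overlap) — done with J6.
J8 starts before J5 ends → J5 and J8 overlap.
J7 starts after J5 ends — done with J5.
J7 starts after J8 ends — done with J8.
J9 starts before J7 ends → J7 and J9 overlap.

J1 & J3, J2 & J3, J2 & J4, J5 & J8, J7 & J9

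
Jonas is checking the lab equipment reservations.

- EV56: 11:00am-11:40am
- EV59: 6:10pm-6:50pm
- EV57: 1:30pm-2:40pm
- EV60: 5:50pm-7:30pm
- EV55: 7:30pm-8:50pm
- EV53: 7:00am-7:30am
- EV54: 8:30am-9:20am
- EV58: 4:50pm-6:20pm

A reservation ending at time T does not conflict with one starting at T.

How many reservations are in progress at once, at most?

Sort all start/end points and keep a running count:
7:00am start EV53 → 1
7:30am end EV53 → 0
8:30am start EV54 → 1
9:20am end EV54 → 0
11:00am start EV56 → 1
11:40am end EV56 → 0
1:30pm start EV57 → 1
2:40pm end EV57 → 0
4:50pm start EV58 → 1
5:50pm start EV60 → 2
6:10pm start EV59 → 3
6:20pm end EV58 → 2
6:50pm end EV59 → 1
7:30pm end EV60 → 0
7:30pm start EV55 → 1
8:50pm end EV55 → 0
Peak is 3, at 6:10pm (EV58, EV59, EV60).

3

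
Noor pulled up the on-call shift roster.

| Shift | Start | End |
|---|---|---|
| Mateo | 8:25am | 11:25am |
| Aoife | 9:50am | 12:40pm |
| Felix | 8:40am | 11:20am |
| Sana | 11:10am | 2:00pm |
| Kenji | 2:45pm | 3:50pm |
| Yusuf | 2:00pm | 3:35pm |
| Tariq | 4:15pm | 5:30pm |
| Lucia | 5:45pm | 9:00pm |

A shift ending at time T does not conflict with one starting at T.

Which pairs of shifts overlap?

Aoife & Felix, Aoife & Mateo, Aoife & Sana, Felix & Mateo, Felix & Sana, Kenji & Yusuf, Mateo & Sana

Check each pair: they overlap iff neither finishes before the other starts.
Sorted by start: Mateo, Felix, Aoife, Sana, Yusuf, Kenji, Tariq, Lucia.
Felix starts before Mateo ends → Mateo and Felix overlap.
Aoife starts before Mateo ends → Mateo and Aoife overlap.
Sana starts before Mateo ends → Mateo and Sana overlap.
Yusuf starts after Mateo ends, so Mateo has no further overlaps.
Aoife starts before Felix ends → Felix and Aoife overlap.
Sana starts before Felix ends → Felix and Sana overlap.
Yusuf starts after Felix ends, so Felix has no further overlaps.
Sana starts before Aoife ends → Aoife and Sana overlap.
Yusuf starts after Aoife ends, so Aoife has no further overlaps.
Yusuf starts exactly when Sana ends (back-to-back, no overlap), so Sana has no further overlaps.
Kenji starts before Yusuf ends → Yusuf and Kenji overlap.
Tariq starts after Yusuf ends, so Yusuf has no further overlaps.
Tariq starts after Kenji ends, so Kenji has no further overlaps.
Lucia starts after Tariq ends.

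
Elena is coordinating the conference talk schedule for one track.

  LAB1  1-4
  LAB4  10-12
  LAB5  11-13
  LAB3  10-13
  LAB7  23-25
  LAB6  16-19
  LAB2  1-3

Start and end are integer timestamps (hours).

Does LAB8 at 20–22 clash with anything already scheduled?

No — it doesn't clash with anything

LAB1: ends 4 at or before LAB8 starts 20 → clear.
LAB2: ends 3 at or before LAB8 starts 20 → clear.
LAB3: ends 13 at or before LAB8 starts 20 → clear.
LAB4: ends 12 at or before LAB8 starts 20 → clear.
LAB5: ends 13 at or before LAB8 starts 20 → clear.
LAB6: ends 19 at or before LAB8 starts 20 → clear.
LAB7: starts 23 at or after LAB8 ends 22 → clear.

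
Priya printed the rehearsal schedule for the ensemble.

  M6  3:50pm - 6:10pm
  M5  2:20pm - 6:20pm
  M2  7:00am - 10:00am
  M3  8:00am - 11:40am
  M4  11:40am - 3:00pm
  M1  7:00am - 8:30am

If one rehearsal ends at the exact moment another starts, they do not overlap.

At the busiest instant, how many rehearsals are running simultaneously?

3

Sweep the timeline, counting +1 at each start and −1 at each end (ends before starts at a tie):
7:00am start M1 → 1
7:00am start M2 → 2
8:00am start M3 → 3
8:30am end M1 → 2
10:00am end M2 → 1
11:40am end M3 → 0
11:40am start M4 → 1
2:20pm start M5 → 2
3:00pm end M4 → 1
3:50pm start M6 → 2
6:10pm end M6 → 1
6:20pm end M5 → 0
Peak is 3, at 8:00am (M1, M2, M3).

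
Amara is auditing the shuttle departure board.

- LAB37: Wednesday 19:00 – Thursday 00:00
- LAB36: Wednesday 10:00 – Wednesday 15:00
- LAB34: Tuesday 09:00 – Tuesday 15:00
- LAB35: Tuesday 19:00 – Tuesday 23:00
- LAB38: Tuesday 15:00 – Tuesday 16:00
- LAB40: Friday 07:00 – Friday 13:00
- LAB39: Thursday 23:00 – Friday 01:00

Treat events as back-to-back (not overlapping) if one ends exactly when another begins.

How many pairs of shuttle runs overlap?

0

Sorted by start: LAB34, LAB38, LAB35, LAB36, LAB37, LAB39, LAB40.
LAB38 starts exactly when LAB34 ends (back-to-back, no overlap), so LAB34 has no further overlaps.
LAB35 starts after LAB38 ends, so LAB38 has no further overlaps.
LAB36 starts after LAB35 ends, so LAB35 has no further overlaps.
LAB37 starts after LAB36 ends, so LAB36 has no further overlaps.
LAB39 starts after LAB37 ends, so LAB37 has no further overlaps.
LAB40 starts after LAB39 ends.
No pair overlaps.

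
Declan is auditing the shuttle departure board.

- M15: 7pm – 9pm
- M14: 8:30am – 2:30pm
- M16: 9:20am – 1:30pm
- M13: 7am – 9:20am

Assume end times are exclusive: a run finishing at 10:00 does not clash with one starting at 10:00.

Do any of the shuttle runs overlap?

Two intervals overlap when each starts before the other ends.
Sorted by start: M13, M14, M16, M15.
M14 starts before M13 ends → M13 and M14 overlap.
That's a conflict, so the schedule is not conflict-free.

Yes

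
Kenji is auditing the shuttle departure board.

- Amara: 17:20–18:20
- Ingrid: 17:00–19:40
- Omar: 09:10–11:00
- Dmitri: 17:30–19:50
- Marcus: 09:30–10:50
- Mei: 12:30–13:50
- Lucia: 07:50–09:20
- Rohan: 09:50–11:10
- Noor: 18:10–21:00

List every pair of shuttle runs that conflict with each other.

Amara & Dmitri, Amara & Ingrid, Amara & Noor, Dmitri & Ingrid, Dmitri & Noor, Ingrid & Noor, Lucia & Omar, Marcus & Omar, Marcus & Rohan, Omar & Rohan

Sorted by start: Lucia, Omar, Marcus, Rohan, Mei, Ingrid, Amara, Dmitri, Noor.
Omar starts before Lucia ends → Lucia and Omar overlap.
Marcus starts after Lucia ends; Lucia is clear from here.
Marcus starts before Omar ends → Omar and Marcus overlap.
Rohan starts before Omar ends → Omar and Rohan overlap.
Mei starts after Omar ends; Omar is clear from here.
Rohan starts before Marcus ends → Marcus and Rohan overlap.
Mei starts after Marcus ends; Marcus is clear from here.
Mei starts after Rohan ends; Rohan is clear from here.
Ingrid starts after Mei ends; Mei is clear from here.
Amara starts before Ingrid ends → Ingrid and Amara overlap.
Dmitri starts before Ingrid ends → Ingrid and Dmitri overlap.
Noor starts before Ingrid ends → Ingrid and Noor overlap.
Dmitri starts before Amara ends → Amara and Dmitri overlap.
Noor starts before Amara ends → Amara and Noor overlap.
Noor starts before Dmitri ends → Dmitri and Noor overlap.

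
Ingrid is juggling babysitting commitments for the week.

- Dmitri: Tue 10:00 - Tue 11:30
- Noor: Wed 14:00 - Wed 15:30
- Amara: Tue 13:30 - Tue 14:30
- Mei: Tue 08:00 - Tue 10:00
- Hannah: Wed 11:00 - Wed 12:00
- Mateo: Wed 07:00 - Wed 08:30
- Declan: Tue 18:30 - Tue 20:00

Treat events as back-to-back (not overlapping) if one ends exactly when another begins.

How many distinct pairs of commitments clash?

Sorted by start: Mei, Dmitri, Amara, Declan, Mateo, Hannah, Noor.
Dmitri starts exactly when Mei ends (back-to-back, no overlap), so Mei has no further overlaps.
Amara starts after Dmitri ends, so Dmitri has no further overlaps.
Declan starts after Amara ends, so Amara has no further overlaps.
Mateo starts after Declan ends, so Declan has no further overlaps.
Hannah starts after Mateo ends, so Mateo has no further overlaps.
Noor starts after Hannah ends.
No pair overlaps.

0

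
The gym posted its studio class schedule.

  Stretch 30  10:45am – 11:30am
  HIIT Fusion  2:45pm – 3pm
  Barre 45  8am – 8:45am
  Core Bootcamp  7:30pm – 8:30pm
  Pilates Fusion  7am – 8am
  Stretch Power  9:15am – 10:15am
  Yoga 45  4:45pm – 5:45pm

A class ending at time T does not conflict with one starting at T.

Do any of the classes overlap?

Check each pair: they overlap iff neither finishes before the other starts.
Sorted by start: Pilates Fusion, Barre 45, Stretch Power, Stretch 30, HIIT Fusion, Yoga 45, Core Bootcamp.
Barre 45 starts exactly when Pilates Fusion ends (back-to-back, no overlap), so nothing later overlaps Pilates Fusion either.
Stretch Power starts after Barre 45 ends, so nothing later overlaps Barre 45 either.
Stretch 30 starts after Stretch Power ends, so nothing later overlaps Stretch Power either.
HIIT Fusion starts after Stretch 30 ends, so nothing later overlaps Stretch 30 either.
Yoga 45 starts after HIIT Fusion ends, so nothing later overlaps HIIT Fusion either.
Core Bootcamp starts after Yoga 45 ends.
Every pair is clear; the schedule has no overlaps.

No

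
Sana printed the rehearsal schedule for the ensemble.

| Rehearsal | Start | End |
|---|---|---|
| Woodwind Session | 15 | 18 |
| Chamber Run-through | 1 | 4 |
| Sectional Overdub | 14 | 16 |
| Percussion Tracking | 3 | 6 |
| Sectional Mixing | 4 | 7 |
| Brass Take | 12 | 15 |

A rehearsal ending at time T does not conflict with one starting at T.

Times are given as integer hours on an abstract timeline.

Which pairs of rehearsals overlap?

Brass Take & Sectional Overdub, Chamber Run-through & Percussion Tracking, Percussion Tracking & Sectional Mixing, Sectional Overdub & Woodwind Session

Sorted by start: Chamber Run-through, Percussion Tracking, Sectional Mixing, Brass Take, Sectional Overdub, Woodwind Session.
Percussion Tracking starts before Chamber Run-through ends → Chamber Run-through and Percussion Tracking overlap.
Sectional Mixing starts exactly when Chamber Run-through ends (back-to-back, no overlap), so nothing later overlaps Chamber Run-through either.
Sectional Mixing starts before Percussion Tracking ends → Percussion Tracking and Sectional Mixing overlap.
Brass Take starts after Percussion Tracking ends, so nothing later overlaps Percussion Tracking either.
Brass Take starts after Sectional Mixing ends, so nothing later overlaps Sectional Mixing either.
Sectional Overdub starts before Brass Take ends → Brass Take and Sectional Overdub overlap.
Woodwind Session starts exactly when Brass Take ends (back-to-back, no overlap).
Woodwind Session starts before Sectional Overdub ends → Sectional Overdub and Woodwind Session overlap.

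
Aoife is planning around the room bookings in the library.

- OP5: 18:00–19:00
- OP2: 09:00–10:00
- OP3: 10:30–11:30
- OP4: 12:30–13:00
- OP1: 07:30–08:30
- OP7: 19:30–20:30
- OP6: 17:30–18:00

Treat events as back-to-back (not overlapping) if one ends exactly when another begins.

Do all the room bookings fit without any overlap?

Yes

Sorted by start: OP1, OP2, OP3, OP4, OP6, OP5, OP7.
OP2 starts after OP1 ends, so nothing later overlaps OP1 either.
OP3 starts after OP2 ends, so nothing later overlaps OP2 either.
OP4 starts after OP3 ends, so nothing later overlaps OP3 either.
OP6 starts after OP4 ends, so nothing later overlaps OP4 either.
OP5 starts exactly when OP6 ends (back-to-back, no overlap), so nothing later overlaps OP6 either.
OP7 starts after OP5 ends.
Every pair is clear; the schedule has no overlaps.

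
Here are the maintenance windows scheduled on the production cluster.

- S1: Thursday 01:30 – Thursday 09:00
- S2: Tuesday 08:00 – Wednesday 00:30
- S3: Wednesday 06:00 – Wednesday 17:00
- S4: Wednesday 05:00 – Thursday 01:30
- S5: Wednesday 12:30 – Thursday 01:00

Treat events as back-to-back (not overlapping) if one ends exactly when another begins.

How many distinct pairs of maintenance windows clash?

3

Check each pair: they overlap iff neither finishes before the other starts.
Sorted by start: S2, S4, S3, S5, S1.
S4 starts after S2 ends, so nothing later overlaps S2 either.
S3 starts before S4 ends → S4 and S3 overlap.
S5 starts before S4 ends → S4 and S5 overlap.
S1 starts exactly when S4 ends (back-to-back, no overlap).
S5 starts before S3 ends → S3 and S5 overlap.
S1 starts after S3 ends.
S1 starts after S5 ends.
Overlapping pairs: S3 & S4, S3 & S5, S4 & S5 — 3 in total.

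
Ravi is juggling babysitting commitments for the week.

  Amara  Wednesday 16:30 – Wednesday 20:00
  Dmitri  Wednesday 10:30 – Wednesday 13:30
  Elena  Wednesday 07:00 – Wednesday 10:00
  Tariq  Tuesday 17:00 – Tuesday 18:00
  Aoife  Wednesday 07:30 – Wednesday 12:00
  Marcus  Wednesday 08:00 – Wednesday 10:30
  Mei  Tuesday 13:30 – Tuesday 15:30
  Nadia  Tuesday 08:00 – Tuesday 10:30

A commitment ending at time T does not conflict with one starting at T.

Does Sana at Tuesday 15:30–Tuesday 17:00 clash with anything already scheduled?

Nadia: ends Tuesday 10:30 at or before Sana starts Tuesday 15:30 → clear.
Mei: ends Tuesday 15:30 at or before Sana starts Tuesday 15:30 → clear.
Tariq: starts Tuesday 17:00 at or after Sana ends Tuesday 17:00 → clear.
Elena: starts Wednesday 07:00 at or after Sana ends Tuesday 17:00 → clear.
Aoife: starts Wednesday 07:30 at or after Sana ends Tuesday 17:00 → clear.
Marcus: starts Wednesday 08:00 at or after Sana ends Tuesday 17:00 → clear.
Dmitri: starts Wednesday 10:30 at or after Sana ends Tuesday 17:00 → clear.
Amara: starts Wednesday 16:30 at or after Sana ends Tuesday 17:00 → clear.

No — it doesn't clash with anything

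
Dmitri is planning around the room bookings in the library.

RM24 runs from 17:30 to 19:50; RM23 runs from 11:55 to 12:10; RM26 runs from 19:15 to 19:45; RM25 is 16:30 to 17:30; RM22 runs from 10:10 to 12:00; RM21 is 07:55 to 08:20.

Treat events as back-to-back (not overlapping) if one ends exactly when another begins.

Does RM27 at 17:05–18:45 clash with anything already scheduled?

RM21: ends 08:20 at or before RM27 starts 17:05 → clear.
RM22: ends 12:00 at or before RM27 starts 17:05 → clear.
RM23: ends 12:10 at or before RM27 starts 17:05 → clear.
RM25: starts 16:30 before RM27 ends 18:45, and ends 17:30 after RM27 starts 17:05 → overlap.
RM24: starts 17:30 before RM27 ends 18:45, and ends 19:50 after RM27 starts 17:05 → overlap.
RM26: starts 19:15 at or after RM27 ends 18:45 → clear.
RM27 overlaps RM24, RM25.

Yes — it overlaps RM24, RM25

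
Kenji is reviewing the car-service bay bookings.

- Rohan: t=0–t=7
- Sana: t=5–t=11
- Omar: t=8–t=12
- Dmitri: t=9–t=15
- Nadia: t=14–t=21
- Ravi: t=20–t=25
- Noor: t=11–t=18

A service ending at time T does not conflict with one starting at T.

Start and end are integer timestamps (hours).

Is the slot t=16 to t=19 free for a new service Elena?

Rohan: ends t=7 at or before Elena starts t=16 → clear.
Sana: ends t=11 at or before Elena starts t=16 → clear.
Omar: ends t=12 at or before Elena starts t=16 → clear.
Dmitri: ends t=15 at or before Elena starts t=16 → clear.
Noor: starts t=11 before Elena ends t=19, and ends t=18 after Elena starts t=16 → overlap.
Nadia: starts t=14 before Elena ends t=19, and ends t=21 after Elena starts t=16 → overlap.
Ravi: starts t=20 at or after Elena ends t=19 → clear.
Elena overlaps Nadia, Noor.

No — it overlaps Nadia, Noor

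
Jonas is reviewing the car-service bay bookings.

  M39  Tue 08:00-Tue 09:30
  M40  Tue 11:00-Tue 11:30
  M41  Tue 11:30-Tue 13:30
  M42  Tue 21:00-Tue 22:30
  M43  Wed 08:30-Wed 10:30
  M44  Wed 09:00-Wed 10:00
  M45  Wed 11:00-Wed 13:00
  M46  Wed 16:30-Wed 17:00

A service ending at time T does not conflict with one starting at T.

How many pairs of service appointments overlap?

Sorted by start: M39, M40, M41, M42, M43, M44, M45, M46.
M40 starts after M39 ends; M39 is clear from here.
M41 starts exactly when M40 ends (back-to-back, no overlap); M40 is clear from here.
M42 starts after M41 ends; M41 is clear from here.
M43 starts after M42 ends; M42 is clear from here.
M44 starts before M43 ends → M43 and M44 overlap.
M45 starts after M43 ends; M43 is clear from here.
M45 starts after M44 ends; M44 is clear from here.
M46 starts after M45 ends.
Overlapping pairs: M43 & M44 — 1 in total.

1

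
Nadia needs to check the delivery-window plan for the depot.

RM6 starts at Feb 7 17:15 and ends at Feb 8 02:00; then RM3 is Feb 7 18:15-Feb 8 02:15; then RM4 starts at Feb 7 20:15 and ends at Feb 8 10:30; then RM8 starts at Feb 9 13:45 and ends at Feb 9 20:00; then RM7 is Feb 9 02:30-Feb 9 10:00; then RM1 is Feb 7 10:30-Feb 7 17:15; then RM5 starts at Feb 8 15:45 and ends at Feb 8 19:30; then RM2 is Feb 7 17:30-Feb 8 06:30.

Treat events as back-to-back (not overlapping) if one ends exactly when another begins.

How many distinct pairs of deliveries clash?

Two intervals overlap when each starts before the other ends.
Sorted by start: RM1, RM6, RM2, RM3, RM4, RM5, RM7, RM8.
RM6 starts exactly when RM1 ends (back-to-back, no overlap); RM1 is clear from here.
RM2 starts before RM6 ends → RM6 and RM2 overlap.
RM3 starts before RM6 ends → RM6 and RM3 overlap.
RM4 starts before RM6 ends → RM6 and RM4 overlap.
RM5 starts after RM6 ends; RM6 is clear from here.
RM3 starts before RM2 ends → RM2 and RM3 overlap.
RM4 starts before RM2 ends → RM2 and RM4 overlap.
RM5 starts after RM2 ends; RM2 is clear from here.
RM4 starts before RM3 ends → RM3 and RM4 overlap.
RM5 starts after RM3 ends; RM3 is clear from here.
RM5 starts after RM4 ends; RM4 is clear from here.
RM7 starts after RM5 ends; RM5 is clear from here.
RM8 starts after RM7 ends.
Overlapping pairs: RM2 & RM3, RM2 & RM4, RM2 & RM6, RM3 & RM4, RM3 & RM6, RM4 & RM6 — 6 in total.

6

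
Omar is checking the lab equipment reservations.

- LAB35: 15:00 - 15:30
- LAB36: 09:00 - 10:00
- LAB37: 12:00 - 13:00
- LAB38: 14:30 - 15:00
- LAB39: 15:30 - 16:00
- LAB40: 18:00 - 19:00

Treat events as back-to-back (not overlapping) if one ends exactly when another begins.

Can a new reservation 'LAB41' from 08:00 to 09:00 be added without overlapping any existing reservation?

Yes — the slot is free

LAB36: starts 09:00 at or after LAB41 ends 09:00 → clear.
LAB37: starts 12:00 at or after LAB41 ends 09:00 → clear.
LAB38: starts 14:30 at or after LAB41 ends 09:00 → clear.
LAB35: starts 15:00 at or after LAB41 ends 09:00 → clear.
LAB39: starts 15:30 at or after LAB41 ends 09:00 → clear.
LAB40: starts 18:00 at or after LAB41 ends 09:00 → clear.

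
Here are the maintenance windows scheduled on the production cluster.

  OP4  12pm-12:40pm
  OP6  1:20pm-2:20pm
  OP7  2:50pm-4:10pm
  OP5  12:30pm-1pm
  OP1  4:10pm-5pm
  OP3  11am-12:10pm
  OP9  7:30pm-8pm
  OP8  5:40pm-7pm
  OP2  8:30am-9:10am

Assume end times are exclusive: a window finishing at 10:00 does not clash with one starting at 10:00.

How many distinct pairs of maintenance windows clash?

2

Sorted by start: OP2, OP3, OP4, OP5, OP6, OP7, OP1, OP8, OP9.
OP3 starts after OP2 ends, so OP2 has no further overlaps.
OP4 starts before OP3 ends → OP3 and OP4 overlap.
OP5 starts after OP3 ends, so OP3 has no further overlaps.
OP5 starts before OP4 ends → OP4 and OP5 overlap.
OP6 starts after OP4 ends, so OP4 has no further overlaps.
OP6 starts after OP5 ends, so OP5 has no further overlaps.
OP7 starts after OP6 ends, so OP6 has no further overlaps.
OP1 starts exactly when OP7 ends (back-to-back, no overlap), so OP7 has no further overlaps.
OP8 starts after OP1 ends, so OP1 has no further overlaps.
OP9 starts after OP8 ends.
Overlapping pairs: OP3 & OP4, OP4 & OP5 — 2 in total.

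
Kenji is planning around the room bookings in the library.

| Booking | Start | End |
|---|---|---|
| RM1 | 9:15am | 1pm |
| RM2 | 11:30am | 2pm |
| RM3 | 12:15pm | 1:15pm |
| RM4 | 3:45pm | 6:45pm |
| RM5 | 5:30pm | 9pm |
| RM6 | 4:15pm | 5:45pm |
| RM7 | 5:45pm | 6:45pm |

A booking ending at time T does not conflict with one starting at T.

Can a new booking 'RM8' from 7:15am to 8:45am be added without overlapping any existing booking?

Yes — the slot is free

RM1: starts 9:15am at or after RM8 ends 8:45am → clear.
RM2: starts 11:30am at or after RM8 ends 8:45am → clear.
RM3: starts 12:15pm at or after RM8 ends 8:45am → clear.
RM4: starts 3:45pm at or after RM8 ends 8:45am → clear.
RM6: starts 4:15pm at or after RM8 ends 8:45am → clear.
RM5: starts 5:30pm at or after RM8 ends 8:45am → clear.
RM7: starts 5:45pm at or after RM8 ends 8:45am → clear.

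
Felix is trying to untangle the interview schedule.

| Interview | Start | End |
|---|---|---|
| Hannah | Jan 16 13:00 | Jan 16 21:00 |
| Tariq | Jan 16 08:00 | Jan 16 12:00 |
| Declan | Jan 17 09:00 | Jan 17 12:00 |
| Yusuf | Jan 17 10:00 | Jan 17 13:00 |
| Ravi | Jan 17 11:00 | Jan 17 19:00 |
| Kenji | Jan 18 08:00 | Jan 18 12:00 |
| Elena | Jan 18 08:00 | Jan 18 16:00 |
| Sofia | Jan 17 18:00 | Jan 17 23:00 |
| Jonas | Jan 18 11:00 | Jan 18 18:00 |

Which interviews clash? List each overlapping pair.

Sorted by start: Tariq, Hannah, Declan, Yusuf, Ravi, Sofia, Kenji, Elena, Jonas.
Hannah starts after Tariq ends; Tariq is clear from here.
Declan starts after Hannah ends; Hannah is clear from here.
Yusuf starts before Declan ends → Declan and Yusuf overlap.
Ravi starts before Declan ends → Declan and Ravi overlap.
Sofia starts after Declan ends; Declan is clear from here.
Ravi starts before Yusuf ends → Yusuf and Ravi overlap.
Sofia starts after Yusuf ends; Yusuf is clear from here.
Sofia starts before Ravi ends → Ravi and Sofia overlap.
Kenji starts after Ravi ends; Ravi is clear from here.
Kenji starts after Sofia ends; Sofia is clear from here.
Elena starts before Kenji ends → Kenji and Elena overlap.
Jonas starts before Kenji ends → Kenji and Jonas overlap.
Jonas starts before Elena ends → Elena and Jonas overlap.

Declan & Ravi, Declan & Yusuf, Elena & Jonas, Elena & Kenji, Jonas & Kenji, Ravi & Sofia, Ravi & Yusuf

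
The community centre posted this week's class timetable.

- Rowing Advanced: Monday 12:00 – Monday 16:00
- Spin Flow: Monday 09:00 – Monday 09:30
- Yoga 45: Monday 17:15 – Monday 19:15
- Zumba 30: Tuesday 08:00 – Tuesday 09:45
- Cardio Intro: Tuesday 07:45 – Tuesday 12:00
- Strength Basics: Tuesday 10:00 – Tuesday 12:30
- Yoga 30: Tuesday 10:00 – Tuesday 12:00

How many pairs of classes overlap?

Two intervals overlap when each starts before the other ends.
Sorted by start: Spin Flow, Rowing Advanced, Yoga 45, Cardio Intro, Zumba 30, Strength Basics, Yoga 30.
Rowing Advanced starts after Spin Flow ends, so nothing later overlaps Spin Flow either.
Yoga 45 starts after Rowing Advanced ends, so nothing later overlaps Rowing Advanced either.
Cardio Intro starts after Yoga 45 ends, so nothing later overlaps Yoga 45 either.
Zumba 30 starts before Cardio Intro ends → Cardio Intro and Zumba 30 overlap.
Strength Basics starts before Cardio Intro ends → Cardio Intro and Strength Basics overlap.
Yoga 30 starts before Cardio Intro ends → Cardio Intro and Yoga 30 overlap.
Strength Basics starts after Zumba 30 ends, so nothing later overlaps Zumba 30 either.
Yoga 30 starts before Strength Basics ends → Strength Basics and Yoga 30 overlap.
Overlapping pairs: Cardio Intro & Strength Basics, Cardio Intro & Yoga 30, Cardio Intro & Zumba 30, Strength Basics & Yoga 30 — 4 in total.

4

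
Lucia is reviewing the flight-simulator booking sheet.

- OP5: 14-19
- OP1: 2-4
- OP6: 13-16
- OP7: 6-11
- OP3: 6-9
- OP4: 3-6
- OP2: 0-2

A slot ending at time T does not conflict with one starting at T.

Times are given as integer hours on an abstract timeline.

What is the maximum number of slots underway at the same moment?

2

Sweep the timeline, counting +1 at each start and −1 at each end (ends before starts at a tie):
0 start OP2 → 1
2 end OP2 → 0
2 start OP1 → 1
3 start OP4 → 2
4 end OP1 → 1
6 end OP4 → 0
6 start OP3 → 1
6 start OP7 → 2
9 end OP3 → 1
11 end OP7 → 0
13 start OP6 → 1
14 start OP5 → 2
16 end OP6 → 1
19 end OP5 → 0
Peak is 2, at 3 (OP1, OP4).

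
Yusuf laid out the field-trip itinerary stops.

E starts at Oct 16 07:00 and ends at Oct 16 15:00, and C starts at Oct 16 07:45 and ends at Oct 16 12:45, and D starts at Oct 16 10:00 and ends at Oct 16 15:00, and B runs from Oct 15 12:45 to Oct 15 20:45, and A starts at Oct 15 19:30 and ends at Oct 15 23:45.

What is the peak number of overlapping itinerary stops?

3

Walk through starts and ends in time order (an end at T is processed before a start at T):
Oct 15 12:45 start B → 1
Oct 15 19:30 start A → 2
Oct 15 20:45 end B → 1
Oct 15 23:45 end A → 0
Oct 16 07:00 start E → 1
Oct 16 07:45 start C → 2
Oct 16 10:00 start D → 3
Oct 16 12:45 end C → 2
Oct 16 15:00 end D → 1
Oct 16 15:00 end E → 0
Peak is 3, at Oct 16 10:00 (C, D, E).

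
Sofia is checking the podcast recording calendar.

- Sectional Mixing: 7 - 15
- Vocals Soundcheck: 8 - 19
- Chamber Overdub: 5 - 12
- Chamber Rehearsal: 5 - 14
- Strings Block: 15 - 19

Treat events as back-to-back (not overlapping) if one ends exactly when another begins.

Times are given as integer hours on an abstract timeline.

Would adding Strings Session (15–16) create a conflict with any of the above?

Chamber Overdub: ends 12 at or before Strings Session starts 15 → clear.
Chamber Rehearsal: ends 14 at or before Strings Session starts 15 → clear.
Sectional Mixing: ends 15 at or before Strings Session starts 15 → clear.
Vocals Soundcheck: starts 8 before Strings Session ends 16, and ends 19 after Strings Session starts 15 → overlap.
Strings Block: starts 15 before Strings Session ends 16, and ends 19 after Strings Session starts 15 → overlap.
Strings Session overlaps Vocals Soundcheck, Strings Block.

Yes — it overlaps Strings Block, Vocals Soundcheck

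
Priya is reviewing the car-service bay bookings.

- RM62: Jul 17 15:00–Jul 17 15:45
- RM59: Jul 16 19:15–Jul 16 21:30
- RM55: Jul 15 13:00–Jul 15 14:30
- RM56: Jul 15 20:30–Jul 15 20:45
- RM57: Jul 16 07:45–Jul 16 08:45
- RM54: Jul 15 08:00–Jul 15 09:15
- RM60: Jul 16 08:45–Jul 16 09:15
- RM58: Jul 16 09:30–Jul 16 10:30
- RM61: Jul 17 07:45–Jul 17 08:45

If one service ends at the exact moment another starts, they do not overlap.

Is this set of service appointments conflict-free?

Two intervals overlap when each starts before the other ends.
Sorted by start: RM54, RM55, RM56, RM57, RM60, RM58, RM59, RM61, RM62.
RM55 starts after RM54 ends, so RM54 has no further overlaps.
RM56 starts after RM55 ends, so RM55 has no further overlaps.
RM57 starts after RM56 ends, so RM56 has no further overlaps.
RM60 starts exactly when RM57 ends (back-to-back, no overlap), so RM57 has no further overlaps.
RM58 starts after RM60 ends, so RM60 has no further overlaps.
RM59 starts after RM58 ends, so RM58 has no further overlaps.
RM61 starts after RM59 ends, so RM59 has no further overlaps.
RM62 starts after RM61 ends.
Every pair is clear; the schedule has no overlaps.

Yes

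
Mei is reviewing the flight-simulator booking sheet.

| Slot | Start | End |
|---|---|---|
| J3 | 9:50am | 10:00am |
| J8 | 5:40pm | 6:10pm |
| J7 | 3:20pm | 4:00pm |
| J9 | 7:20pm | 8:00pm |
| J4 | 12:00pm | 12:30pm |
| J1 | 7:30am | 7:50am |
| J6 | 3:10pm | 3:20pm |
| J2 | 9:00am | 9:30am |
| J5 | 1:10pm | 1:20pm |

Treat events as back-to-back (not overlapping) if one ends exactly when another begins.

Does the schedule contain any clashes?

No

Sorted by start: J1, J2, J3, J4, J5, J6, J7, J8, J9.
J2 starts after J1 ends — done with J1.
J3 starts after J2 ends — done with J2.
J4 starts after J3 ends — done with J3.
J5 starts after J4 ends — done with J4.
J6 starts after J5 ends — done with J5.
J7 starts exactly when J6 ends (back-to-back, no overlap) — done with J6.
J8 starts after J7 ends — done with J7.
J9 starts after J8 ends.
Every pair is clear; the schedule has no overlaps.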